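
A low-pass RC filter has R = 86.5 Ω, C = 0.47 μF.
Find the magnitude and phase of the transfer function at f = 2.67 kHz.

Step 1 — Angular frequency: ω = 2π·2670 = 1.678e+04 rad/s.
Step 2 — Transfer function: H(jω) = 1/(1 + jωRC).
Step 3 — Denominator: 1 + jωRC = 1 + j·1.678e+04·86.5·4.7e-07 = 1 + j0.682.
Step 4 — H = 0.6825 - j0.4655.
Step 5 — Magnitude: |H| = 0.8261 (-1.7 dB); phase: φ = -34.3°.

|H| = 0.8261 (-1.7 dB), φ = -34.3°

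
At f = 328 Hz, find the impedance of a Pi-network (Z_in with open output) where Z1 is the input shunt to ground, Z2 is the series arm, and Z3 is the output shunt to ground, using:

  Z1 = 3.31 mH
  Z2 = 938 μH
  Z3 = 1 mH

Step 1 — Angular frequency: ω = 2π·f = 2π·328 = 2061 rad/s.
Step 2 — Component impedances:
  Z1: Z = jωL = j·2061·0.00331 = 0 + j6.822 Ω
  Z2: Z = jωL = j·2061·0.000938 = 0 + j1.933 Ω
  Z3: Z = jωL = j·2061·0.001 = 0 + j2.061 Ω
Step 3 — With open output, the series arm Z2 and the output shunt Z3 appear in series to ground: Z2 + Z3 = 0 + j3.994 Ω.
Step 4 — Parallel with input shunt Z1: Z_in = Z1 || (Z2 + Z3) = 0 + j2.519 Ω = 2.519∠90.0° Ω.

Z = 0 + j2.519 Ω = 2.519∠90.0° Ω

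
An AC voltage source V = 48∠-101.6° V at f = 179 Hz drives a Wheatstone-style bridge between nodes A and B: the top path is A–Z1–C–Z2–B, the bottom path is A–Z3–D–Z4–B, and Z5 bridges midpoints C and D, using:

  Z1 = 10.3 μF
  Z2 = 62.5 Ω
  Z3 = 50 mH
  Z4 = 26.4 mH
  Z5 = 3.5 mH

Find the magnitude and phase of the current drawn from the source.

Step 1 — Angular frequency: ω = 2π·f = 2π·179 = 1125 rad/s.
Step 2 — Component impedances:
  Z1: Z = 1/(jωC) = -j/(ω·C) = 0 - j86.32 Ω
  Z2: Z = R = 62.5 Ω
  Z3: Z = jωL = j·1125·0.05 = 0 + j56.23 Ω
  Z4: Z = jωL = j·1125·0.0264 = 0 + j29.69 Ω
  Z5: Z = jωL = j·1125·0.0035 = 0 + j3.936 Ω
Step 3 — Bridge requires nodal analysis (the Z5 bridge couples midpoints C and D, so the two paths cannot be reduced to a simple series/parallel combination). Setting node B to ground and injecting 1 A at node A, the 3-node admittance system at A, C, D solves to V_A = Z_AB = 5.547 + j203.8 Ω = 203.9∠88.4° Ω.
Step 4 — Source phasor: V = 48∠-101.6° V = -9.652 - j47.02 V.
Step 5 — Ohm's law: I = V / Z_total = (-9.652 - j47.02) / (5.547 + j203.8) = -0.2318 + j0.04105 A.
Step 6 — Convert to polar: |I| = 0.2354 A, ∠I = 170.0°.

I = 0.2354∠170.0° A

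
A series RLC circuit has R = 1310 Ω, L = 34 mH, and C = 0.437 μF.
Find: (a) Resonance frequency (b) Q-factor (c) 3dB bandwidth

Step 1 — Resonance condition Im(Z)=0 gives ω₀ = 1/√(LC).
Step 2 — ω₀ = 1/√(0.034·4.37e-07) = 8204 rad/s.
Step 3 — f₀ = ω₀/(2π) = 1306 Hz.
Step 4 — Series Q: Q = ω₀L/R = 8204·0.034/1310 = 0.2129.
Step 5 — 3dB bandwidth: Δω = ω₀/Q = 3.853e+04 rad/s; BW = Δω/(2π) = 6132 Hz.

(a) f₀ = 1306 Hz  (b) Q = 0.2129  (c) BW = 6132 Hz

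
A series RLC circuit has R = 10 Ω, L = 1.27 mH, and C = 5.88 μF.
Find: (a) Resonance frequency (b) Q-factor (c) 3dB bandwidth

Step 1 — Resonance: ω₀ = 1/√(LC) = 1/√(0.00127·5.88e-06) = 1.157e+04 rad/s.
Step 2 — f₀ = ω₀/(2π) = 1842 Hz.
Step 3 — Series Q: Q = ω₀L/R = 1.157e+04·0.00127/10 = 1.47.
Step 4 — Bandwidth: Δω = ω₀/Q = 7874 rad/s; BW = Δω/(2π) = 1253 Hz.

(a) f₀ = 1842 Hz  (b) Q = 1.47  (c) BW = 1253 Hz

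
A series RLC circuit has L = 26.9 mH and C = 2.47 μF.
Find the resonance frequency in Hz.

Step 1 — Resonance condition Im(Z)=0 gives ω₀ = 1/√(LC).
Step 2 — ω₀ = 1/√(0.0269·2.47e-06) = 3879 rad/s.
Step 3 — f₀ = ω₀/(2π) = 617.4 Hz.

f₀ = 617.4 Hz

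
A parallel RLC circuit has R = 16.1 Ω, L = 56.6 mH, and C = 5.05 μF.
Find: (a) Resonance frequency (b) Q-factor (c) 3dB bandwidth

Step 1 — Resonance: ω₀ = 1/√(LC) = 1/√(0.0566·5.05e-06) = 1870 rad/s.
Step 2 — f₀ = ω₀/(2π) = 297.7 Hz.
Step 3 — Parallel Q: Q = R/(ω₀L) = 16.1/(1870·0.0566) = 0.1521.
Step 4 — Bandwidth: Δω = ω₀/Q = 1.23e+04 rad/s; BW = Δω/(2π) = 1958 Hz.

(a) f₀ = 297.7 Hz  (b) Q = 0.1521  (c) BW = 1958 Hz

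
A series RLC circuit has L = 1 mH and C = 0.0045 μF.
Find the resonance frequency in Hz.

Step 1 — Resonance condition Im(Z)=0 gives ω₀ = 1/√(LC).
Step 2 — ω₀ = 1/√(0.001·4.5e-09) = 4.714e+05 rad/s.
Step 3 — f₀ = ω₀/(2π) = 7.503e+04 Hz.

f₀ = 7.503e+04 Hz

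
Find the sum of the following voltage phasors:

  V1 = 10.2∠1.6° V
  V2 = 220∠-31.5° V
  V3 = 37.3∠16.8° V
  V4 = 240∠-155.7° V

Step 1 — Convert each phasor to rectangular form:
  V1 = 10.2·(cos(1.6°) + j·sin(1.6°)) = 10.2 + j0.2848 V
  V2 = 220·(cos(-31.5°) + j·sin(-31.5°)) = 187.6 - j114.9 V
  V3 = 37.3·(cos(16.8°) + j·sin(16.8°)) = 35.71 + j10.78 V
  V4 = 240·(cos(-155.7°) + j·sin(-155.7°)) = -218.7 - j98.76 V
Step 2 — Sum components: V_total = 14.75 - j202.6 V.
Step 3 — Convert to polar: |V_total| = 203.2 V, ∠V_total = -85.8°.

V_total = 203.2∠-85.8° V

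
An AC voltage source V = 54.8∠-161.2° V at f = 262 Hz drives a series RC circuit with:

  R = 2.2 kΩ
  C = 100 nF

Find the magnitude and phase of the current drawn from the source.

Step 1 — Angular frequency: ω = 2π·f = 2π·262 = 1646 rad/s.
Step 2 — Component impedances:
  R: Z = R = 2200 Ω
  C: Z = 1/(jωC) = -j/(ω·C) = 0 - j6075 Ω
Step 3 — Series combination: Z_total = R + C = 2200 - j6075 Ω = 6461∠-70.1° Ω.
Step 4 — Source phasor: V = 54.8∠-161.2° V = -51.88 - j17.66 V.
Step 5 — Ohm's law: I = V / Z_total = (-51.88 - j17.66) / (2200 - j6075) = -0.0001641 - j0.00848 A.
Step 6 — Convert to polar: |I| = 0.008482 A, ∠I = -91.1°.

I = 0.008482∠-91.1° A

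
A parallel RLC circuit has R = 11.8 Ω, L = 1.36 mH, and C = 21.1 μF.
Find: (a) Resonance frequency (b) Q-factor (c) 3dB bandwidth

Step 1 — Resonance: ω₀ = 1/√(LC) = 1/√(0.00136·2.11e-05) = 5903 rad/s.
Step 2 — f₀ = ω₀/(2π) = 939.5 Hz.
Step 3 — Parallel Q: Q = R/(ω₀L) = 11.8/(5903·0.00136) = 1.47.
Step 4 — Bandwidth: Δω = ω₀/Q = 4016 rad/s; BW = Δω/(2π) = 639.2 Hz.

(a) f₀ = 939.5 Hz  (b) Q = 1.47  (c) BW = 639.2 Hz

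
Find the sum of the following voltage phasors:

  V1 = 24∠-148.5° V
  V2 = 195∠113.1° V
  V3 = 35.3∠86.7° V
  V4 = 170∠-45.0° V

Step 1 — Convert each phasor to rectangular form:
  V1 = 24·(cos(-148.5°) + j·sin(-148.5°)) = -20.46 - j12.54 V
  V2 = 195·(cos(113.1°) + j·sin(113.1°)) = -76.51 + j179.4 V
  V3 = 35.3·(cos(86.7°) + j·sin(86.7°)) = 2.032 + j35.24 V
  V4 = 170·(cos(-45.0°) + j·sin(-45.0°)) = 120.2 - j120.2 V
Step 2 — Sum components: V_total = 25.27 + j81.86 V.
Step 3 — Convert to polar: |V_total| = 85.67 V, ∠V_total = 72.8°.

V_total = 85.67∠72.8° V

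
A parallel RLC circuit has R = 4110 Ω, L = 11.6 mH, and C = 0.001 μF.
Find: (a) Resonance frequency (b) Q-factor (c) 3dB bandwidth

Step 1 — Resonance: ω₀ = 1/√(LC) = 1/√(0.0116·1e-09) = 2.936e+05 rad/s.
Step 2 — f₀ = ω₀/(2π) = 4.673e+04 Hz.
Step 3 — Parallel Q: Q = R/(ω₀L) = 4110/(2.936e+05·0.0116) = 1.207.
Step 4 — Bandwidth: Δω = ω₀/Q = 2.433e+05 rad/s; BW = Δω/(2π) = 3.872e+04 Hz.

(a) f₀ = 4.673e+04 Hz  (b) Q = 1.207  (c) BW = 3.872e+04 Hz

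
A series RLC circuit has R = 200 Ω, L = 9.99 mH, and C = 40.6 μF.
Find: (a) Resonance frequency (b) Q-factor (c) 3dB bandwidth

Step 1 — Resonance: ω₀ = 1/√(LC) = 1/√(0.00999·4.06e-05) = 1570 rad/s.
Step 2 — f₀ = ω₀/(2π) = 249.9 Hz.
Step 3 — Series Q: Q = ω₀L/R = 1570·0.00999/200 = 0.07843.
Step 4 — Bandwidth: Δω = ω₀/Q = 2.002e+04 rad/s; BW = Δω/(2π) = 3186 Hz.

(a) f₀ = 249.9 Hz  (b) Q = 0.07843  (c) BW = 3186 Hz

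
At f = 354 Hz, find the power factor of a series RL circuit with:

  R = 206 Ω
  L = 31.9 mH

Step 1 — Angular frequency: ω = 2π·f = 2π·354 = 2224 rad/s.
Step 2 — Component impedances:
  R: Z = R = 206 Ω
  L: Z = jωL = j·2224·0.0319 = 0 + j70.95 Ω
Step 3 — Series combination: Z_total = R + L = 206 + j70.95 Ω = 217.9∠19.0° Ω.
Step 4 — Power factor: PF = cos(φ) = Re(Z)/|Z| = 206/217.88 = 0.9455.
Step 5 — Type: Im(Z) = 70.95 ⇒ lagging (phase φ = 19.0°).

PF = 0.9455 (lagging, φ = 19.0°)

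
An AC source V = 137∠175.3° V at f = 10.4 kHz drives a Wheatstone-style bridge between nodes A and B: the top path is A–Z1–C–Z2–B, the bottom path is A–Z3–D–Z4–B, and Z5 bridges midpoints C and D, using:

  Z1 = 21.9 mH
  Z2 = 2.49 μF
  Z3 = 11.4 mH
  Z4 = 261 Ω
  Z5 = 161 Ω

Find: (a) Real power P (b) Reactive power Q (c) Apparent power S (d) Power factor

Step 1 — Angular frequency: ω = 2π·f = 2π·1.04e+04 = 6.535e+04 rad/s.
Step 2 — Component impedances:
  Z1: Z = jωL = j·6.535e+04·0.0219 = 0 + j1431 Ω
  Z2: Z = 1/(jωC) = -j/(ω·C) = 0 - j6.146 Ω
  Z3: Z = jωL = j·6.535e+04·0.0114 = 0 + j744.9 Ω
  Z4: Z = R = 261 Ω
  Z5: Z = R = 161 Ω
Step 3 — Bridge requires nodal analysis (the Z5 bridge couples midpoints C and D, so the two paths cannot be reduced to a simple series/parallel combination). Setting node B to ground and injecting 1 A at node A, the 3-node admittance system at A, C, D solves to V_A = Z_AB = 42.92 + j488.4 Ω = 490.3∠85.0° Ω.
Step 4 — Source phasor: V = 137∠175.3° V = -136.5 + j11.23 V.
Step 5 — Current: I = V / Z = -0.001572 + j0.2794 A = 0.2794∠90.3° A.
Step 6 — Complex power: S = V·I* = 3.351 + j38.13 VA.
Step 7 — Real power: P = Re(S) = 3.351 W.
Step 8 — Reactive power: Q = Im(S) = 38.13 VAR.
Step 9 — Apparent power: |S| = 38.28 VA.
Step 10 — Power factor: PF = P/|S| = 0.08754 (lagging).

(a) P = 3.351 W  (b) Q = 38.13 VAR  (c) S = 38.28 VA  (d) PF = 0.08754 (lagging)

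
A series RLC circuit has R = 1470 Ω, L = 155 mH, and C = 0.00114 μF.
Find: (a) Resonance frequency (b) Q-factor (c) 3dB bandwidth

Step 1 — Resonance condition Im(Z)=0 gives ω₀ = 1/√(LC).
Step 2 — ω₀ = 1/√(0.155·1.14e-09) = 7.523e+04 rad/s.
Step 3 — f₀ = ω₀/(2π) = 1.197e+04 Hz.
Step 4 — Series Q: Q = ω₀L/R = 7.523e+04·0.155/1470 = 7.932.
Step 5 — 3dB bandwidth: Δω = ω₀/Q = 9484 rad/s; BW = Δω/(2π) = 1509 Hz.

(a) f₀ = 1.197e+04 Hz  (b) Q = 7.932  (c) BW = 1509 Hz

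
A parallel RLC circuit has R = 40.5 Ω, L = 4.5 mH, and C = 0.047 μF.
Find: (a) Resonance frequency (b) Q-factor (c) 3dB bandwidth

Step 1 — Resonance: ω₀ = 1/√(LC) = 1/√(0.0045·4.7e-08) = 6.876e+04 rad/s.
Step 2 — f₀ = ω₀/(2π) = 1.094e+04 Hz.
Step 3 — Parallel Q: Q = R/(ω₀L) = 40.5/(6.876e+04·0.0045) = 0.1309.
Step 4 — Bandwidth: Δω = ω₀/Q = 5.253e+05 rad/s; BW = Δω/(2π) = 8.361e+04 Hz.

(a) f₀ = 1.094e+04 Hz  (b) Q = 0.1309  (c) BW = 8.361e+04 Hz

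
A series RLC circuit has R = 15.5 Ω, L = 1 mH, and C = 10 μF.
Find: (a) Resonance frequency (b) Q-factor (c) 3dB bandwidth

Step 1 — Resonance condition Im(Z)=0 gives ω₀ = 1/√(LC).
Step 2 — ω₀ = 1/√(0.001·1e-05) = 1e+04 rad/s.
Step 3 — f₀ = ω₀/(2π) = 1592 Hz.
Step 4 — Series Q: Q = ω₀L/R = 1e+04·0.001/15.5 = 0.6452.
Step 5 — 3dB bandwidth: Δω = ω₀/Q = 1.55e+04 rad/s; BW = Δω/(2π) = 2467 Hz.

(a) f₀ = 1592 Hz  (b) Q = 0.6452  (c) BW = 2467 Hz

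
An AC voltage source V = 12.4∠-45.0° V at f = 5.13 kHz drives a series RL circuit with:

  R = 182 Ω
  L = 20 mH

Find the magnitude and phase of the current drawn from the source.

Step 1 — Angular frequency: ω = 2π·f = 2π·5130 = 3.223e+04 rad/s.
Step 2 — Component impedances:
  R: Z = R = 182 Ω
  L: Z = jωL = j·3.223e+04·0.02 = 0 + j644.7 Ω
Step 3 — Series combination: Z_total = R + L = 182 + j644.7 Ω = 669.9∠74.2° Ω.
Step 4 — Source phasor: V = 12.4∠-45.0° V = 8.768 - j8.768 V.
Step 5 — Ohm's law: I = V / Z_total = (8.768 - j8.768) / (182 + j644.7) = -0.009041 - j0.01615 A.
Step 6 — Convert to polar: |I| = 0.01851 A, ∠I = -119.2°.

I = 0.01851∠-119.2° A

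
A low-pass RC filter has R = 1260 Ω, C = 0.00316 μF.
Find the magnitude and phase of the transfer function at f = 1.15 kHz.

Step 1 — Angular frequency: ω = 2π·1150 = 7226 rad/s.
Step 2 — Transfer function: H(jω) = 1/(1 + jωRC).
Step 3 — Denominator: 1 + jωRC = 1 + j·7226·1260·3.16e-09 = 1 + j0.02877.
Step 4 — H = 0.9992 - j0.02875.
Step 5 — Magnitude: |H| = 0.9996 (-0.0 dB); phase: φ = -1.6°.

|H| = 0.9996 (-0.0 dB), φ = -1.6°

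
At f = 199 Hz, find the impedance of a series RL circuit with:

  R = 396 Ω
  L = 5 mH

Step 1 — Angular frequency: ω = 2π·f = 2π·199 = 1250 rad/s.
Step 2 — Component impedances:
  R: Z = R = 396 Ω
  L: Z = jωL = j·1250·0.005 = 0 + j6.252 Ω
Step 3 — Series combination: Z_total = R + L = 396 + j6.252 Ω = 396∠0.9° Ω.

Z = 396 + j6.252 Ω = 396∠0.9° Ω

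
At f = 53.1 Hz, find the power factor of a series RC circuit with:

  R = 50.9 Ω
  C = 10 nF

Step 1 — Angular frequency: ω = 2π·f = 2π·53.1 = 333.6 rad/s.
Step 2 — Component impedances:
  R: Z = R = 50.9 Ω
  C: Z = 1/(jωC) = -j/(ω·C) = 0 - j2.997e+05 Ω
Step 3 — Series combination: Z_total = R + C = 50.9 - j2.997e+05 Ω = 2.997e+05∠-90.0° Ω.
Step 4 — Power factor: PF = cos(φ) = Re(Z)/|Z| = 50.9/2.997e+05 = 0.0001698.
Step 5 — Type: Im(Z) = -2.997e+05 ⇒ leading (phase φ = -90.0°).

PF = 0.0001698 (leading, φ = -90.0°)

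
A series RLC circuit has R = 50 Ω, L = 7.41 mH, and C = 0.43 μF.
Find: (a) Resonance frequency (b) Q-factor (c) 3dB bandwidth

Step 1 — Resonance: ω₀ = 1/√(LC) = 1/√(0.00741·4.3e-07) = 1.772e+04 rad/s.
Step 2 — f₀ = ω₀/(2π) = 2820 Hz.
Step 3 — Series Q: Q = ω₀L/R = 1.772e+04·0.00741/50 = 2.625.
Step 4 — Bandwidth: Δω = ω₀/Q = 6748 rad/s; BW = Δω/(2π) = 1074 Hz.

(a) f₀ = 2820 Hz  (b) Q = 2.625  (c) BW = 1074 Hz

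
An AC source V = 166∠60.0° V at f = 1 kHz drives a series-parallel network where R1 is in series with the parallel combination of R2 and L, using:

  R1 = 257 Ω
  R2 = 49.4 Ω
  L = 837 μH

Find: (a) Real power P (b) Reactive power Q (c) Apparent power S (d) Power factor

Step 1 — Angular frequency: ω = 2π·f = 2π·1000 = 6283 rad/s.
Step 2 — Component impedances:
  R1: Z = R = 257 Ω
  R2: Z = R = 49.4 Ω
  L: Z = jωL = j·6283·0.000837 = 0 + j5.259 Ω
Step 3 — Parallel branch: R2 || L = 1/(1/R2 + 1/L) = 0.5536 + j5.2 Ω.
Step 4 — Series with R1: Z_total = R1 + (R2 || L) = 257.6 + j5.2 Ω = 257.6∠1.2° Ω.
Step 5 — Source phasor: V = 166∠60.0° V = 83 + j143.8 V.
Step 6 — Current: I = V / Z = 0.3334 + j0.5514 A = 0.6444∠58.8° A.
Step 7 — Complex power: S = V·I* = 106.9 + j2.159 VA.
Step 8 — Real power: P = Re(S) = 106.9 W.
Step 9 — Reactive power: Q = Im(S) = 2.159 VAR.
Step 10 — Apparent power: |S| = 107 VA.
Step 11 — Power factor: PF = P/|S| = 0.9998 (lagging).

(a) P = 106.9 W  (b) Q = 2.159 VAR  (c) S = 107 VA  (d) PF = 0.9998 (lagging)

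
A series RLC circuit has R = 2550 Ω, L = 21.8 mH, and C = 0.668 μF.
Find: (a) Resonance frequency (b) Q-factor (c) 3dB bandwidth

Step 1 — Resonance condition Im(Z)=0 gives ω₀ = 1/√(LC).
Step 2 — ω₀ = 1/√(0.0218·6.68e-07) = 8287 rad/s.
Step 3 — f₀ = ω₀/(2π) = 1319 Hz.
Step 4 — Series Q: Q = ω₀L/R = 8287·0.0218/2550 = 0.07084.
Step 5 — 3dB bandwidth: Δω = ω₀/Q = 1.17e+05 rad/s; BW = Δω/(2π) = 1.862e+04 Hz.

(a) f₀ = 1319 Hz  (b) Q = 0.07084  (c) BW = 1.862e+04 Hz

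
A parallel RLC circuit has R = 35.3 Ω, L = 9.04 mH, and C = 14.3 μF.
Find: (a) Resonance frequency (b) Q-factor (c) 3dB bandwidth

Step 1 — Resonance: ω₀ = 1/√(LC) = 1/√(0.00904·1.43e-05) = 2781 rad/s.
Step 2 — f₀ = ω₀/(2π) = 442.7 Hz.
Step 3 — Parallel Q: Q = R/(ω₀L) = 35.3/(2781·0.00904) = 1.404.
Step 4 — Bandwidth: Δω = ω₀/Q = 1981 rad/s; BW = Δω/(2π) = 315.3 Hz.

(a) f₀ = 442.7 Hz  (b) Q = 1.404  (c) BW = 315.3 Hz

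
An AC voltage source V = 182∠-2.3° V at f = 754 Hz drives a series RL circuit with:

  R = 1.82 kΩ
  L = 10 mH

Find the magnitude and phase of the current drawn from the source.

Step 1 — Angular frequency: ω = 2π·f = 2π·754 = 4738 rad/s.
Step 2 — Component impedances:
  R: Z = R = 1820 Ω
  L: Z = jωL = j·4738·0.01 = 0 + j47.38 Ω
Step 3 — Series combination: Z_total = R + L = 1820 + j47.38 Ω = 1821∠1.5° Ω.
Step 4 — Source phasor: V = 182∠-2.3° V = 181.9 - j7.304 V.
Step 5 — Ohm's law: I = V / Z_total = (181.9 - j7.304) / (1820 + j47.38) = 0.09975 - j0.00661 A.
Step 6 — Convert to polar: |I| = 0.09997 A, ∠I = -3.8°.

I = 0.09997∠-3.8° A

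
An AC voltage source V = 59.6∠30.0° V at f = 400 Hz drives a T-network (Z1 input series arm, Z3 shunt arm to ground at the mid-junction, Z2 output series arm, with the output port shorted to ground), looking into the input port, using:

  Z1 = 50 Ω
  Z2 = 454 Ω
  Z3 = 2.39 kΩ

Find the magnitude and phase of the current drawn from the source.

Step 1 — Angular frequency: ω = 2π·f = 2π·400 = 2513 rad/s.
Step 2 — Component impedances:
  Z1: Z = R = 50 Ω
  Z2: Z = R = 454 Ω
  Z3: Z = R = 2390 Ω
Step 3 — With the output port shorted to ground, the output series arm Z2 runs from the junction to ground; the shunt arm Z3 also runs from the junction to ground. They appear in parallel: Z3 || Z2 = 381.5 Ω.
Step 4 — Series with input arm Z1: Z_in = Z1 + (Z3 || Z2) = 431.5 Ω = 431.5∠0.0° Ω.
Step 5 — Source phasor: V = 59.6∠30.0° V = 51.62 + j29.8 V.
Step 6 — Ohm's law: I = V / Z_total = (51.62 + j29.8) / (431.5) = 0.1196 + j0.06906 A.
Step 7 — Convert to polar: |I| = 0.1381 A, ∠I = 30.0°.

I = 0.1381∠30.0° A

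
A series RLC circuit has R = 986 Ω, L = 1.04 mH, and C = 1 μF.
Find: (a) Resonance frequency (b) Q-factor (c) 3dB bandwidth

Step 1 — Resonance condition Im(Z)=0 gives ω₀ = 1/√(LC).
Step 2 — ω₀ = 1/√(0.00104·1e-06) = 3.101e+04 rad/s.
Step 3 — f₀ = ω₀/(2π) = 4935 Hz.
Step 4 — Series Q: Q = ω₀L/R = 3.101e+04·0.00104/986 = 0.03271.
Step 5 — 3dB bandwidth: Δω = ω₀/Q = 9.481e+05 rad/s; BW = Δω/(2π) = 1.509e+05 Hz.

(a) f₀ = 4935 Hz  (b) Q = 0.03271  (c) BW = 1.509e+05 Hz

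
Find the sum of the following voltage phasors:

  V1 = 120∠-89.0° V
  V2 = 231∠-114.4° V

Step 1 — Convert each phasor to rectangular form:
  V1 = 120·(cos(-89.0°) + j·sin(-89.0°)) = 2.094 - j120 V
  V2 = 231·(cos(-114.4°) + j·sin(-114.4°)) = -95.43 - j210.4 V
Step 2 — Sum components: V_total = -93.33 - j330.3 V.
Step 3 — Convert to polar: |V_total| = 343.3 V, ∠V_total = -105.8°.

V_total = 343.3∠-105.8° V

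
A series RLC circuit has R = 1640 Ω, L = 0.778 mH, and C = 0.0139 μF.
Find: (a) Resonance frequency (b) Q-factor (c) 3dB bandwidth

Step 1 — Resonance condition Im(Z)=0 gives ω₀ = 1/√(LC).
Step 2 — ω₀ = 1/√(0.000778·1.39e-08) = 3.041e+05 rad/s.
Step 3 — f₀ = ω₀/(2π) = 4.84e+04 Hz.
Step 4 — Series Q: Q = ω₀L/R = 3.041e+05·0.000778/1640 = 0.1443.
Step 5 — 3dB bandwidth: Δω = ω₀/Q = 2.108e+06 rad/s; BW = Δω/(2π) = 3.355e+05 Hz.

(a) f₀ = 4.84e+04 Hz  (b) Q = 0.1443  (c) BW = 3.355e+05 Hz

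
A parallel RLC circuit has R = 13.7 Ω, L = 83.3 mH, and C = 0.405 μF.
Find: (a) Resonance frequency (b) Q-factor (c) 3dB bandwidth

Step 1 — Resonance: ω₀ = 1/√(LC) = 1/√(0.0833·4.05e-07) = 5444 rad/s.
Step 2 — f₀ = ω₀/(2π) = 866.5 Hz.
Step 3 — Parallel Q: Q = R/(ω₀L) = 13.7/(5444·0.0833) = 0.03021.
Step 4 — Bandwidth: Δω = ω₀/Q = 1.802e+05 rad/s; BW = Δω/(2π) = 2.868e+04 Hz.

(a) f₀ = 866.5 Hz  (b) Q = 0.03021  (c) BW = 2.868e+04 Hz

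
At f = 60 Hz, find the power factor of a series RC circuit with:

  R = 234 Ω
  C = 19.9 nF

Step 1 — Angular frequency: ω = 2π·f = 2π·60 = 377 rad/s.
Step 2 — Component impedances:
  R: Z = R = 234 Ω
  C: Z = 1/(jωC) = -j/(ω·C) = 0 - j1.333e+05 Ω
Step 3 — Series combination: Z_total = R + C = 234 - j1.333e+05 Ω = 1.333e+05∠-89.9° Ω.
Step 4 — Power factor: PF = cos(φ) = Re(Z)/|Z| = 234/1.333e+05 = 0.001755.
Step 5 — Type: Im(Z) = -1.333e+05 ⇒ leading (phase φ = -89.9°).

PF = 0.001755 (leading, φ = -89.9°)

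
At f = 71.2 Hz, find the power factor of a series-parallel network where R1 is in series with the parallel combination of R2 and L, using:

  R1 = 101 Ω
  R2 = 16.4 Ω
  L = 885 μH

Step 1 — Angular frequency: ω = 2π·f = 2π·71.2 = 447.4 rad/s.
Step 2 — Component impedances:
  R1: Z = R = 101 Ω
  R2: Z = R = 16.4 Ω
  L: Z = jωL = j·447.4·0.000885 = 0 + j0.3959 Ω
Step 3 — Parallel branch: R2 || L = 1/(1/R2 + 1/L) = 0.009552 + j0.3957 Ω.
Step 4 — Series with R1: Z_total = R1 + (R2 || L) = 101 + j0.3957 Ω = 101∠0.2° Ω.
Step 5 — Power factor: PF = cos(φ) = Re(Z)/|Z| = 101/101 = 1.
Step 6 — Type: Im(Z) = 0.3957 ⇒ lagging (phase φ = 0.2°).

PF = 1 (lagging, φ = 0.2°)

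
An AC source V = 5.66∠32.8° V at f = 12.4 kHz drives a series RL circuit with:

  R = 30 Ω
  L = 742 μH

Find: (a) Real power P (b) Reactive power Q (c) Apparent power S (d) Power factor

Step 1 — Angular frequency: ω = 2π·f = 2π·1.24e+04 = 7.791e+04 rad/s.
Step 2 — Component impedances:
  R: Z = R = 30 Ω
  L: Z = jωL = j·7.791e+04·0.000742 = 0 + j57.81 Ω
Step 3 — Series combination: Z_total = R + L = 30 + j57.81 Ω = 65.13∠62.6° Ω.
Step 4 — Source phasor: V = 5.66∠32.8° V = 4.758 + j3.066 V.
Step 5 — Current: I = V / Z = 0.07543 - j0.04315 A = 0.0869∠-29.8° A.
Step 6 — Complex power: S = V·I* = 0.2266 + j0.4366 VA.
Step 7 — Real power: P = Re(S) = 0.2266 W.
Step 8 — Reactive power: Q = Im(S) = 0.4366 VAR.
Step 9 — Apparent power: |S| = 0.4919 VA.
Step 10 — Power factor: PF = P/|S| = 0.4606 (lagging).

(a) P = 0.2266 W  (b) Q = 0.4366 VAR  (c) S = 0.4919 VA  (d) PF = 0.4606 (lagging)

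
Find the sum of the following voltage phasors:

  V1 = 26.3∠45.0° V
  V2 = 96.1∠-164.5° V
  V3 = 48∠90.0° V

Step 1 — Convert each phasor to rectangular form:
  V1 = 26.3·(cos(45.0°) + j·sin(45.0°)) = 18.6 + j18.6 V
  V2 = 96.1·(cos(-164.5°) + j·sin(-164.5°)) = -92.6 - j25.68 V
  V3 = 48·(cos(90.0°) + j·sin(90.0°)) = 0 + j48 V
Step 2 — Sum components: V_total = -74.01 + j40.92 V.
Step 3 — Convert to polar: |V_total| = 84.57 V, ∠V_total = 151.1°.

V_total = 84.57∠151.1° V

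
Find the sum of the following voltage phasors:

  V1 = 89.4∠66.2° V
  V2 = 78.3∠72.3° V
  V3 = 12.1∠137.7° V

Step 1 — Convert each phasor to rectangular form:
  V1 = 89.4·(cos(66.2°) + j·sin(66.2°)) = 36.08 + j81.8 V
  V2 = 78.3·(cos(72.3°) + j·sin(72.3°)) = 23.81 + j74.59 V
  V3 = 12.1·(cos(137.7°) + j·sin(137.7°)) = -8.95 + j8.143 V
Step 2 — Sum components: V_total = 50.93 + j164.5 V.
Step 3 — Convert to polar: |V_total| = 172.2 V, ∠V_total = 72.8°.

V_total = 172.2∠72.8° V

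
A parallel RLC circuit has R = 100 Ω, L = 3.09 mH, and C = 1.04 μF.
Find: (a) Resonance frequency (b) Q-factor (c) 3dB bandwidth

Step 1 — Resonance: ω₀ = 1/√(LC) = 1/√(0.00309·1.04e-06) = 1.764e+04 rad/s.
Step 2 — f₀ = ω₀/(2π) = 2808 Hz.
Step 3 — Parallel Q: Q = R/(ω₀L) = 100/(1.764e+04·0.00309) = 1.835.
Step 4 — Bandwidth: Δω = ω₀/Q = 9615 rad/s; BW = Δω/(2π) = 1530 Hz.

(a) f₀ = 2808 Hz  (b) Q = 1.835  (c) BW = 1530 Hz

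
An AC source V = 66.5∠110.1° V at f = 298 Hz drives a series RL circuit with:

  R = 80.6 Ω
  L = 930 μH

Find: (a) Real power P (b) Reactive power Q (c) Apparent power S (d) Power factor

Step 1 — Angular frequency: ω = 2π·f = 2π·298 = 1872 rad/s.
Step 2 — Component impedances:
  R: Z = R = 80.6 Ω
  L: Z = jωL = j·1872·0.00093 = 0 + j1.741 Ω
Step 3 — Series combination: Z_total = R + L = 80.6 + j1.741 Ω = 80.62∠1.2° Ω.
Step 4 — Source phasor: V = 66.5∠110.1° V = -22.85 + j62.45 V.
Step 5 — Current: I = V / Z = -0.2667 + j0.7806 A = 0.8249∠108.9° A.
Step 6 — Complex power: S = V·I* = 54.84 + j1.185 VA.
Step 7 — Real power: P = Re(S) = 54.84 W.
Step 8 — Reactive power: Q = Im(S) = 1.185 VAR.
Step 9 — Apparent power: |S| = 54.85 VA.
Step 10 — Power factor: PF = P/|S| = 0.9998 (lagging).

(a) P = 54.84 W  (b) Q = 1.185 VAR  (c) S = 54.85 VA  (d) PF = 0.9998 (lagging)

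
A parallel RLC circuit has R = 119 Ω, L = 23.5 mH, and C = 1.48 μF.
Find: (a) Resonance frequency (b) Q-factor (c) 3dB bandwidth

Step 1 — Resonance: ω₀ = 1/√(LC) = 1/√(0.0235·1.48e-06) = 5362 rad/s.
Step 2 — f₀ = ω₀/(2π) = 853.4 Hz.
Step 3 — Parallel Q: Q = R/(ω₀L) = 119/(5362·0.0235) = 0.9444.
Step 4 — Bandwidth: Δω = ω₀/Q = 5678 rad/s; BW = Δω/(2π) = 903.7 Hz.

(a) f₀ = 853.4 Hz  (b) Q = 0.9444  (c) BW = 903.7 Hz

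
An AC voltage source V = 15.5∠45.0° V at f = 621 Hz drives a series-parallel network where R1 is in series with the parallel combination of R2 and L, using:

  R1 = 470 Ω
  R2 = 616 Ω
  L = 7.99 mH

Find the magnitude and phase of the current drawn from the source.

Step 1 — Angular frequency: ω = 2π·f = 2π·621 = 3902 rad/s.
Step 2 — Component impedances:
  R1: Z = R = 470 Ω
  R2: Z = R = 616 Ω
  L: Z = jωL = j·3902·0.00799 = 0 + j31.18 Ω
Step 3 — Parallel branch: R2 || L = 1/(1/R2 + 1/L) = 1.574 + j31.1 Ω.
Step 4 — Series with R1: Z_total = R1 + (R2 || L) = 471.6 + j31.1 Ω = 472.6∠3.8° Ω.
Step 5 — Source phasor: V = 15.5∠45.0° V = 10.96 + j10.96 V.
Step 6 — Ohm's law: I = V / Z_total = (10.96 + j10.96) / (471.6 + j31.1) = 0.02467 + j0.02162 A.
Step 7 — Convert to polar: |I| = 0.0328 A, ∠I = 41.2°.

I = 0.0328∠41.2° A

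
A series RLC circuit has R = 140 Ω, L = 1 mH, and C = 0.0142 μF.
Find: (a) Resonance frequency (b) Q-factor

Step 1 — Resonance condition Im(Z)=0 gives ω₀ = 1/√(LC).
Step 2 — ω₀ = 1/√(0.001·1.42e-08) = 2.654e+05 rad/s.
Step 3 — f₀ = ω₀/(2π) = 4.224e+04 Hz.
Step 4 — Series Q: Q = ω₀L/R = 2.654e+05·0.001/140 = 1.896.

(a) f₀ = 4.224e+04 Hz  (b) Q = 1.896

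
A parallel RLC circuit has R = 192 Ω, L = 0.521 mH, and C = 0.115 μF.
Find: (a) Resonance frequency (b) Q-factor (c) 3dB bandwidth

Step 1 — Resonance: ω₀ = 1/√(LC) = 1/√(0.000521·1.15e-07) = 1.292e+05 rad/s.
Step 2 — f₀ = ω₀/(2π) = 2.056e+04 Hz.
Step 3 — Parallel Q: Q = R/(ω₀L) = 192/(1.292e+05·0.000521) = 2.853.
Step 4 — Bandwidth: Δω = ω₀/Q = 4.529e+04 rad/s; BW = Δω/(2π) = 7208 Hz.

(a) f₀ = 2.056e+04 Hz  (b) Q = 2.853  (c) BW = 7208 Hz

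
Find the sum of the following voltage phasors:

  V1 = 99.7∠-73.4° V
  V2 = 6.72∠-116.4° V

Step 1 — Convert each phasor to rectangular form:
  V1 = 99.7·(cos(-73.4°) + j·sin(-73.4°)) = 28.48 - j95.54 V
  V2 = 6.72·(cos(-116.4°) + j·sin(-116.4°)) = -2.988 - j6.019 V
Step 2 — Sum components: V_total = 25.5 - j101.6 V.
Step 3 — Convert to polar: |V_total| = 104.7 V, ∠V_total = -75.9°.

V_total = 104.7∠-75.9° V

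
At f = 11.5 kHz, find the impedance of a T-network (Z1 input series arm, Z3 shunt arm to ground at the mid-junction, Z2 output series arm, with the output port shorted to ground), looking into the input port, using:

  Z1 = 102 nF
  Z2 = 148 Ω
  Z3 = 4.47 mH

Step 1 — Angular frequency: ω = 2π·f = 2π·1.15e+04 = 7.226e+04 rad/s.
Step 2 — Component impedances:
  Z1: Z = 1/(jωC) = -j/(ω·C) = 0 - j135.7 Ω
  Z2: Z = R = 148 Ω
  Z3: Z = jωL = j·7.226e+04·0.00447 = 0 + j323 Ω
Step 3 — With the output port shorted to ground, the output series arm Z2 runs from the junction to ground; the shunt arm Z3 also runs from the junction to ground. They appear in parallel: Z3 || Z2 = 122.3 + j56.05 Ω.
Step 4 — Series with input arm Z1: Z_in = Z1 + (Z3 || Z2) = 122.3 - j79.63 Ω = 146∠-33.1° Ω.

Z = 122.3 - j79.63 Ω = 146∠-33.1° Ω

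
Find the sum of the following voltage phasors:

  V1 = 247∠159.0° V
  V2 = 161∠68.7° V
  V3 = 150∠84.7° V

Step 1 — Convert each phasor to rectangular form:
  V1 = 247·(cos(159.0°) + j·sin(159.0°)) = -230.6 + j88.52 V
  V2 = 161·(cos(68.7°) + j·sin(68.7°)) = 58.48 + j150 V
  V3 = 150·(cos(84.7°) + j·sin(84.7°)) = 13.86 + j149.4 V
Step 2 — Sum components: V_total = -158.3 + j387.9 V.
Step 3 — Convert to polar: |V_total| = 418.9 V, ∠V_total = 112.2°.

V_total = 418.9∠112.2° V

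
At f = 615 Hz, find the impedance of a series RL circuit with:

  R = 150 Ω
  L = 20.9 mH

Step 1 — Angular frequency: ω = 2π·f = 2π·615 = 3864 rad/s.
Step 2 — Component impedances:
  R: Z = R = 150 Ω
  L: Z = jωL = j·3864·0.0209 = 0 + j80.76 Ω
Step 3 — Series combination: Z_total = R + L = 150 + j80.76 Ω = 170.4∠28.3° Ω.

Z = 150 + j80.76 Ω = 170.4∠28.3° Ω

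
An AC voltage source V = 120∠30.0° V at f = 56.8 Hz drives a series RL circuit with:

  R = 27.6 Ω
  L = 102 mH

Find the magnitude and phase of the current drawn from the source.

Step 1 — Angular frequency: ω = 2π·f = 2π·56.8 = 356.9 rad/s.
Step 2 — Component impedances:
  R: Z = R = 27.6 Ω
  L: Z = jωL = j·356.9·0.102 = 0 + j36.4 Ω
Step 3 — Series combination: Z_total = R + L = 27.6 + j36.4 Ω = 45.68∠52.8° Ω.
Step 4 — Source phasor: V = 120∠30.0° V = 103.9 + j60 V.
Step 5 — Ohm's law: I = V / Z_total = (103.9 + j60) / (27.6 + j36.4) = 2.421 - j1.019 A.
Step 6 — Convert to polar: |I| = 2.627 A, ∠I = -22.8°.

I = 2.627∠-22.8° A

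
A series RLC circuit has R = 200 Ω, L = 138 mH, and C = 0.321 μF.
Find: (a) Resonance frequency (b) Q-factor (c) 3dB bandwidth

Step 1 — Resonance: ω₀ = 1/√(LC) = 1/√(0.138·3.21e-07) = 4751 rad/s.
Step 2 — f₀ = ω₀/(2π) = 756.2 Hz.
Step 3 — Series Q: Q = ω₀L/R = 4751·0.138/200 = 3.278.
Step 4 — Bandwidth: Δω = ω₀/Q = 1449 rad/s; BW = Δω/(2π) = 230.7 Hz.

(a) f₀ = 756.2 Hz  (b) Q = 3.278  (c) BW = 230.7 Hz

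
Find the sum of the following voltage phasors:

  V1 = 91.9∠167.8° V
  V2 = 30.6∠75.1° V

Step 1 — Convert each phasor to rectangular form:
  V1 = 91.9·(cos(167.8°) + j·sin(167.8°)) = -89.82 + j19.42 V
  V2 = 30.6·(cos(75.1°) + j·sin(75.1°)) = 7.868 + j29.57 V
Step 2 — Sum components: V_total = -81.96 + j48.99 V.
Step 3 — Convert to polar: |V_total| = 95.48 V, ∠V_total = 149.1°.

V_total = 95.48∠149.1° V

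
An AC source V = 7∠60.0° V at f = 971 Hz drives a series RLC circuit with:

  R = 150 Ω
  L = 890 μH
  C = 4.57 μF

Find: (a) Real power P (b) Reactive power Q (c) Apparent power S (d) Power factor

Step 1 — Angular frequency: ω = 2π·f = 2π·971 = 6101 rad/s.
Step 2 — Component impedances:
  R: Z = R = 150 Ω
  L: Z = jωL = j·6101·0.00089 = 0 + j5.43 Ω
  C: Z = 1/(jωC) = -j/(ω·C) = 0 - j35.87 Ω
Step 3 — Series combination: Z_total = R + L + C = 150 - j30.44 Ω = 153.1∠-11.5° Ω.
Step 4 — Source phasor: V = 7∠60.0° V = 3.5 + j6.062 V.
Step 5 — Current: I = V / Z = 0.01453 + j0.04336 A = 0.04573∠71.5° A.
Step 6 — Complex power: S = V·I* = 0.3137 - j0.06366 VA.
Step 7 — Real power: P = Re(S) = 0.3137 W.
Step 8 — Reactive power: Q = Im(S) = -0.06366 VAR.
Step 9 — Apparent power: |S| = 0.3201 VA.
Step 10 — Power factor: PF = P/|S| = 0.98 (leading).

(a) P = 0.3137 W  (b) Q = -0.06366 VAR  (c) S = 0.3201 VA  (d) PF = 0.98 (leading)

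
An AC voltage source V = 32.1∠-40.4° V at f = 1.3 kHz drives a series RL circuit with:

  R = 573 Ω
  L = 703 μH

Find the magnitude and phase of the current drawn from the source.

Step 1 — Angular frequency: ω = 2π·f = 2π·1300 = 8168 rad/s.
Step 2 — Component impedances:
  R: Z = R = 573 Ω
  L: Z = jωL = j·8168·0.000703 = 0 + j5.742 Ω
Step 3 — Series combination: Z_total = R + L = 573 + j5.742 Ω = 573∠0.6° Ω.
Step 4 — Source phasor: V = 32.1∠-40.4° V = 24.45 - j20.8 V.
Step 5 — Ohm's law: I = V / Z_total = (24.45 - j20.8) / (573 + j5.742) = 0.04229 - j0.03673 A.
Step 6 — Convert to polar: |I| = 0.05602 A, ∠I = -41.0°.

I = 0.05602∠-41.0° A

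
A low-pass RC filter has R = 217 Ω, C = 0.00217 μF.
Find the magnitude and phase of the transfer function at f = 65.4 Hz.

Step 1 — Angular frequency: ω = 2π·65.4 = 410.9 rad/s.
Step 2 — Transfer function: H(jω) = 1/(1 + jωRC).
Step 3 — Denominator: 1 + jωRC = 1 + j·410.9·217·2.17e-09 = 1 + j0.0001935.
Step 4 — H = 1 - j0.0001935.
Step 5 — Magnitude: |H| = 1 (-0.0 dB); phase: φ = -0.0°.

|H| = 1 (-0.0 dB), φ = -0.0°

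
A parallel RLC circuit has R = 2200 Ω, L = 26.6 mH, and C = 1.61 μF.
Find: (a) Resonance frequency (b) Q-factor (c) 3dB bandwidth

Step 1 — Resonance: ω₀ = 1/√(LC) = 1/√(0.0266·1.61e-06) = 4832 rad/s.
Step 2 — f₀ = ω₀/(2π) = 769.1 Hz.
Step 3 — Parallel Q: Q = R/(ω₀L) = 2200/(4832·0.0266) = 17.12.
Step 4 — Bandwidth: Δω = ω₀/Q = 282.3 rad/s; BW = Δω/(2π) = 44.93 Hz.

(a) f₀ = 769.1 Hz  (b) Q = 17.12  (c) BW = 44.93 Hz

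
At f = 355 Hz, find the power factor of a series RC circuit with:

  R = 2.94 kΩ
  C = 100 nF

Step 1 — Angular frequency: ω = 2π·f = 2π·355 = 2231 rad/s.
Step 2 — Component impedances:
  R: Z = R = 2940 Ω
  C: Z = 1/(jωC) = -j/(ω·C) = 0 - j4483 Ω
Step 3 — Series combination: Z_total = R + C = 2940 - j4483 Ω = 5361∠-56.7° Ω.
Step 4 — Power factor: PF = cos(φ) = Re(Z)/|Z| = 2940/5361 = 0.5484.
Step 5 — Type: Im(Z) = -4483 ⇒ leading (phase φ = -56.7°).

PF = 0.5484 (leading, φ = -56.7°)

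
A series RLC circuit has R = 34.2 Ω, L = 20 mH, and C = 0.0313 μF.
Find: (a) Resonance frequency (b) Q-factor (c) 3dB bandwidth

Step 1 — Resonance: ω₀ = 1/√(LC) = 1/√(0.02·3.13e-08) = 3.997e+04 rad/s.
Step 2 — f₀ = ω₀/(2π) = 6361 Hz.
Step 3 — Series Q: Q = ω₀L/R = 3.997e+04·0.02/34.2 = 23.37.
Step 4 — Bandwidth: Δω = ω₀/Q = 1710 rad/s; BW = Δω/(2π) = 272.2 Hz.

(a) f₀ = 6361 Hz  (b) Q = 23.37  (c) BW = 272.2 Hz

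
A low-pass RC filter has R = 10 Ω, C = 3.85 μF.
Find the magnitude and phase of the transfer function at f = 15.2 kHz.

Step 1 — Angular frequency: ω = 2π·1.52e+04 = 9.55e+04 rad/s.
Step 2 — Transfer function: H(jω) = 1/(1 + jωRC).
Step 3 — Denominator: 1 + jωRC = 1 + j·9.55e+04·10·3.85e-06 = 1 + j3.677.
Step 4 — H = 0.06887 - j0.2532.
Step 5 — Magnitude: |H| = 0.2624 (-11.6 dB); phase: φ = -74.8°.

|H| = 0.2624 (-11.6 dB), φ = -74.8°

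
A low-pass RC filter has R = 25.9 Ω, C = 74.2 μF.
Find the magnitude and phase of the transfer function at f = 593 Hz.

Step 1 — Angular frequency: ω = 2π·593 = 3726 rad/s.
Step 2 — Transfer function: H(jω) = 1/(1 + jωRC).
Step 3 — Denominator: 1 + jωRC = 1 + j·3726·25.9·7.42e-05 = 1 + j7.16.
Step 4 — H = 0.01913 - j0.137.
Step 5 — Magnitude: |H| = 0.1383 (-17.2 dB); phase: φ = -82.0°.

|H| = 0.1383 (-17.2 dB), φ = -82.0°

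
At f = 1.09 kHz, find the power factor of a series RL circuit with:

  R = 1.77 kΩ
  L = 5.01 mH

Step 1 — Angular frequency: ω = 2π·f = 2π·1090 = 6849 rad/s.
Step 2 — Component impedances:
  R: Z = R = 1770 Ω
  L: Z = jωL = j·6849·0.00501 = 0 + j34.31 Ω
Step 3 — Series combination: Z_total = R + L = 1770 + j34.31 Ω = 1770∠1.1° Ω.
Step 4 — Power factor: PF = cos(φ) = Re(Z)/|Z| = 1770/1770.3 = 0.9998.
Step 5 — Type: Im(Z) = 34.31 ⇒ lagging (phase φ = 1.1°).

PF = 0.9998 (lagging, φ = 1.1°)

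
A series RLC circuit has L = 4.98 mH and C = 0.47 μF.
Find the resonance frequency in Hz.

Step 1 — Resonance condition Im(Z)=0 gives ω₀ = 1/√(LC).
Step 2 — ω₀ = 1/√(0.00498·4.7e-07) = 2.067e+04 rad/s.
Step 3 — f₀ = ω₀/(2π) = 3290 Hz.

f₀ = 3290 Hz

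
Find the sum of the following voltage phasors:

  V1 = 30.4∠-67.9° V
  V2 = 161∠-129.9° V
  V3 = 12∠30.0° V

Step 1 — Convert each phasor to rectangular form:
  V1 = 30.4·(cos(-67.9°) + j·sin(-67.9°)) = 11.44 - j28.17 V
  V2 = 161·(cos(-129.9°) + j·sin(-129.9°)) = -103.3 - j123.5 V
  V3 = 12·(cos(30.0°) + j·sin(30.0°)) = 10.39 + j6 V
Step 2 — Sum components: V_total = -81.44 - j145.7 V.
Step 3 — Convert to polar: |V_total| = 166.9 V, ∠V_total = -119.2°.

V_total = 166.9∠-119.2° V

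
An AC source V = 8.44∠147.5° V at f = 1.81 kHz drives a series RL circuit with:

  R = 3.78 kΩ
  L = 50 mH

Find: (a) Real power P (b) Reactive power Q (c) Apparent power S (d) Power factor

Step 1 — Angular frequency: ω = 2π·f = 2π·1810 = 1.137e+04 rad/s.
Step 2 — Component impedances:
  R: Z = R = 3780 Ω
  L: Z = jωL = j·1.137e+04·0.05 = 0 + j568.6 Ω
Step 3 — Series combination: Z_total = R + L = 3780 + j568.6 Ω = 3823∠8.6° Ω.
Step 4 — Source phasor: V = 8.44∠147.5° V = -7.118 + j4.535 V.
Step 5 — Current: I = V / Z = -0.001665 + j0.00145 A = 0.002208∠138.9° A.
Step 6 — Complex power: S = V·I* = 0.01843 + j0.002772 VA.
Step 7 — Real power: P = Re(S) = 0.01843 W.
Step 8 — Reactive power: Q = Im(S) = 0.002772 VAR.
Step 9 — Apparent power: |S| = 0.01864 VA.
Step 10 — Power factor: PF = P/|S| = 0.9889 (lagging).

(a) P = 0.01843 W  (b) Q = 0.002772 VAR  (c) S = 0.01864 VA  (d) PF = 0.9889 (lagging)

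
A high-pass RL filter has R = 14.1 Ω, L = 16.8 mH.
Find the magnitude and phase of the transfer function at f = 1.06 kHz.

Step 1 — Angular frequency: ω = 2π·1060 = 6660 rad/s.
Step 2 — Transfer function: H(jω) = jωL/(R + jωL).
Step 3 — Numerator jωL = j·111.9; denominator R + jωL = 14.1 + j111.9.
Step 4 — H = 0.9844 + j0.124.
Step 5 — Magnitude: |H| = 0.9922 (-0.1 dB); phase: φ = 7.2°.

|H| = 0.9922 (-0.1 dB), φ = 7.2°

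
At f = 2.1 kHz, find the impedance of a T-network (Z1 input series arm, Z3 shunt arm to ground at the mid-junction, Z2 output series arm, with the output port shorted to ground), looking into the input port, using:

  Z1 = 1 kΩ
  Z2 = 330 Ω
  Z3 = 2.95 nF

Step 1 — Angular frequency: ω = 2π·f = 2π·2100 = 1.319e+04 rad/s.
Step 2 — Component impedances:
  Z1: Z = R = 1000 Ω
  Z2: Z = R = 330 Ω
  Z3: Z = 1/(jωC) = -j/(ω·C) = 0 - j2.569e+04 Ω
Step 3 — With the output port shorted to ground, the output series arm Z2 runs from the junction to ground; the shunt arm Z3 also runs from the junction to ground. They appear in parallel: Z3 || Z2 = 329.9 - j4.238 Ω.
Step 4 — Series with input arm Z1: Z_in = Z1 + (Z3 || Z2) = 1330 - j4.238 Ω = 1330∠-0.2° Ω.

Z = 1330 - j4.238 Ω = 1330∠-0.2° Ω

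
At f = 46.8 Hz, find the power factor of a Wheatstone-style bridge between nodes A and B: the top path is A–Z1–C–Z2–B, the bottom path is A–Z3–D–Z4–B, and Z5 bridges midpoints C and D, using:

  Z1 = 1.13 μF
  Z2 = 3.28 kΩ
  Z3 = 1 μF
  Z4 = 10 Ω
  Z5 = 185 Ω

Step 1 — Angular frequency: ω = 2π·f = 2π·46.8 = 294.1 rad/s.
Step 2 — Component impedances:
  Z1: Z = 1/(jωC) = -j/(ω·C) = 0 - j3010 Ω
  Z2: Z = R = 3280 Ω
  Z3: Z = 1/(jωC) = -j/(ω·C) = 0 - j3401 Ω
  Z4: Z = R = 10 Ω
  Z5: Z = R = 185 Ω
Step 3 — Bridge requires nodal analysis (the Z5 bridge couples midpoints C and D, so the two paths cannot be reduced to a simple series/parallel combination). Setting node B to ground and injecting 1 A at node A, the 3-node admittance system at A, C, D solves to V_A = Z_AB = 58.67 - j1598 Ω = 1599∠-87.9° Ω.
Step 4 — Power factor: PF = cos(φ) = Re(Z)/|Z| = 58.67/1599 = 0.03669.
Step 5 — Type: Im(Z) = -1598 ⇒ leading (phase φ = -87.9°).

PF = 0.03669 (leading, φ = -87.9°)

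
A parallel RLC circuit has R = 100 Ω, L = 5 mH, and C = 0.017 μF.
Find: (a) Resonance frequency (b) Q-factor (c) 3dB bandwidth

Step 1 — Resonance: ω₀ = 1/√(LC) = 1/√(0.005·1.7e-08) = 1.085e+05 rad/s.
Step 2 — f₀ = ω₀/(2π) = 1.726e+04 Hz.
Step 3 — Parallel Q: Q = R/(ω₀L) = 100/(1.085e+05·0.005) = 0.1844.
Step 4 — Bandwidth: Δω = ω₀/Q = 5.882e+05 rad/s; BW = Δω/(2π) = 9.362e+04 Hz.

(a) f₀ = 1.726e+04 Hz  (b) Q = 0.1844  (c) BW = 9.362e+04 Hz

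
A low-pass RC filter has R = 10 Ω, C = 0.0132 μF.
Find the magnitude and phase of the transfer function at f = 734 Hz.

Step 1 — Angular frequency: ω = 2π·734 = 4612 rad/s.
Step 2 — Transfer function: H(jω) = 1/(1 + jωRC).
Step 3 — Denominator: 1 + jωRC = 1 + j·4612·10·1.32e-08 = 1 + j0.0006088.
Step 4 — H = 1 - j0.0006088.
Step 5 — Magnitude: |H| = 1 (-0.0 dB); phase: φ = -0.0°.

|H| = 1 (-0.0 dB), φ = -0.0°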